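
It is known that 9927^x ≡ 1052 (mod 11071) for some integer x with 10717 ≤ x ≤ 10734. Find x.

10725

Compute 9927^10717 mod 11071 = 2083, then multiply by 9927 repeatedly:
  9927^10717=2083  9927^10718=8384  9927^10719=7261  9927^10720=7737  9927^10721=5672
  9927^10722=9909  9927^10723=808  9927^10724=5612  9927^10725=1052
Found 1052 at exponent 10725.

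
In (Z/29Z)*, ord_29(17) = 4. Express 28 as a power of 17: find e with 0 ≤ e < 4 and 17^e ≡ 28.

2

Successive powers of 17 modulo 29:
  17^0=1  17^1=17  17^2=28
So 17^2 ≡ 28 (mod 29), giving e = 2.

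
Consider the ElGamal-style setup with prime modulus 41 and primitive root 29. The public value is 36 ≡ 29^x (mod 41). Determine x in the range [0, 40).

6

Successive powers of 29 modulo 41:
  29^0=1  29^1=29  29^2=21  29^3=35  29^4=31  29^5=38
  29^6=36
So 29^6 ≡ 36 (mod 41), giving x = 6.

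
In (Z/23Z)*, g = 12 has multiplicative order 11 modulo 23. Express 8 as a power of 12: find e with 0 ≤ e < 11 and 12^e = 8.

8

Successive powers of 12 modulo 23:
  12^0=1  12^1=12  12^2=6  12^3=3  12^4=13  12^5=18
  12^6=9  12^7=16  12^8=8
So 12^8 ≡ 8 (mod 23), giving e = 8.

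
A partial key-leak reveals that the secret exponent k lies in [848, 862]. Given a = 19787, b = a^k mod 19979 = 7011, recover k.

857

Compute 19787^848 mod 19979 = 236, then multiply by 19787 repeatedly:
  19787^848=236  19787^849=14625  19787^850=9039  19787^851=2685  19787^852=3934
  19787^853=3874  19787^854=15394  19787^855=1244  19787^856=900  19787^857=7011
Found 7011 at exponent 857.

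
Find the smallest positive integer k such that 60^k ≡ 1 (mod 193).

64

The order of 60 must divide p − 1 = 192 = 2^6 · 3.
Divisors: 1, 2, 3, 4, 6, 8, 12, 16, 24, 32, 48, 64, 96, 192.
Check each in increasing order: 60^1 ≡ 60;  60^2 ≡ 126;  60^3 ≡ 33;  60^4 ≡ 50;  60^6 ≡ 124;  60^8 ≡ 184;  60^12 ≡ 129;  60^16 ≡ 81;  60^24 ≡ 43;  60^32 ≡ 192;  60^48 ≡ 112;  60^64 ≡ 1.
Smallest exponent giving 1 is 64.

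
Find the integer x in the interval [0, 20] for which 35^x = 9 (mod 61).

12

Compute 35^0 mod 61 = 1, then multiply by 35 repeatedly:
  35^0=1  35^1=35  35^2=5  35^3=53  35^4=25
  35^5=21  35^6=3  35^7=44  35^8=15  35^9=37
  35^10=14  35^11=2  35^12=9
Found 9 at exponent 12.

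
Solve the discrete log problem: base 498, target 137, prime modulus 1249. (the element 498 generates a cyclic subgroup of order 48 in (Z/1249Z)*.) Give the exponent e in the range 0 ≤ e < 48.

Baby-step giant-step with m = ceil(sqrt(48)) = 7.
Baby table (498^j mod 1249 for j=0..6):
  0:1  1:498  2:702  3:1125  4:698  5:382  6:388
Giant step factor: 498^(-7) ≡ 1148 (mod 1249).
Scan 137·1148^i mod 1249 for i = 0, 1, …:
  i=0: 137   i=1: 1151   i=2: 1155   i=3: 751
  i=4: 338   i=5: 834   i=6: 698
Match at i=6, j=4: e = 6·7 + 4 = 46.

46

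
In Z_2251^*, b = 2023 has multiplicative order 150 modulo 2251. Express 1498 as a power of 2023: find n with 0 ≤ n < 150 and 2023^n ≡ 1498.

117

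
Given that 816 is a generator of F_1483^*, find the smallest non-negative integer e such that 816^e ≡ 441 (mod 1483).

Baby-step giant-step with m = ceil(sqrt(1482)) = 39.
Baby table (816^j mod 1483 for j=0..38):
  0:1  1:816  2:1472  3:1405  4:121  5:858  6:152  7:943
  8:1294  9:8  10:596  11:1395  12:859  13:968  14:932  15:1216
  16:129  17:1454  18:64  19:319  20:779  21:940  22:329  23:41
  24:830  25:1032  26:1251  27:512  28:1069  29:300  30:105  31:1149
  32:328  33:708  34:841  35:1110  36:1130  37:1137  38:917
Giant step factor: 816^(-39) ≡ 941 (mod 1483).
Scan 441·941^i mod 1483 for i = 0, 1, …:
  i=0: 441   i=1: 1224   i=2: 976   i=3: 439
  i=4: 825   i=5: 716   i=6: 474   i=7: 1134
  i=8: 817   i=9: 603   i=10: 917
Match at i=10, j=38: e = 10·39 + 38 = 428.

428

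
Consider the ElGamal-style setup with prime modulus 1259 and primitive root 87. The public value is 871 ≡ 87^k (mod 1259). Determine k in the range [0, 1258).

791

Baby-step giant-step with m = ceil(sqrt(1258)) = 36.
Baby table (87^j mod 1259 for j=0..35):
  0:1  1:87  2:15  3:46  4:225  5:690  6:857  7:278
  8:265  9:393  10:198  11:859  12:452  13:295  14:485  15:648
  16:980  17:907  18:851  19:1015  20:175  21:117  22:107  23:496
  24:346  25:1145  26:154  27:808  28:1051  29:789  30:657  31:504
  32:1042  33:6  34:522  35:90
Giant step factor: 87^(-36) ≡ 333 (mod 1259).
Scan 871·333^i mod 1259 for i = 0, 1, …:
  i=0: 871   i=1: 473   i=2: 134   i=3: 557
  i=4: 408   i=5: 1151   i=6: 547   i=7: 855
  i=8: 181   i=9: 1100     …   i=20: 919
  i=21: 90
Match at i=21, j=35: k = 21·36 + 35 = 791.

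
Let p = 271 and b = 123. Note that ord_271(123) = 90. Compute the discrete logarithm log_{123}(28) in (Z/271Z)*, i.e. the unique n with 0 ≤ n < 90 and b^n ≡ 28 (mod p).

Successive powers of 123 modulo 271:
  123^0=1  123^1=123  123^2=224  123^3=181  123^4=41  123^5=165
  123^6=241  123^7=104  123^8=55  123^9=261  123^10=125  123^11=199
  123^12=87  123^13=132  123^14=247  123^15=29  123^16=44  123^17=263
  123^18=100  123^19=105  123^20=178  123^21=214  123^22=35  123^23=240
  123^24=252  123^25=102  123^26=80  123^27=84  123^28=34  123^29=117
  123^30=28
So 123^30 ≡ 28 (mod 271), giving n = 30.

30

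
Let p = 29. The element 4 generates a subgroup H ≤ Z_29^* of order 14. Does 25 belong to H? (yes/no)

yes

⟨4⟩ has order 14; its elements mod 29 are {1, 4, 5, 6, 7, 9, 13, 16, 20, 22, 23, 24, 25, 28}.
25 is in this set.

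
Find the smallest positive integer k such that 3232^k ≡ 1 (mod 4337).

The order of 3232 must divide p − 1 = 4336 = 2^4 · 271.
Divisors: 1, 2, 4, 8, 16, 271, 542, 1084, 2168, 4336.
Check each in increasing order: 3232^1 ≡ 3232;  3232^2 ≡ 2328;  3232^4 ≡ 2671;  3232^8 ≡ 4213;  3232^16 ≡ 2365;  3232^271 ≡ 3176;  3232^542 ≡ 3451;  3232^1084 ≡ 4336;  3232^2168 ≡ 1.
Smallest exponent giving 1 is 2168.

2168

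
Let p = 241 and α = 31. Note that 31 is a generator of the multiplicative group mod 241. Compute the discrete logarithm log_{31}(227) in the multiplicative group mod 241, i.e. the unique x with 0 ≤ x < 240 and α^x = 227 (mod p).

161

Baby-step giant-step with m = ceil(sqrt(240)) = 16.
Baby table (31^j mod 241 for j=0..15):
  0:1  1:31  2:238  3:148  4:9  5:38  6:214  7:127
  8:81  9:101  10:239  11:179  12:6  13:186  14:223  15:165
Giant step factor: 31^(-16) ≡ 183 (mod 241).
Scan 227·183^i mod 241 for i = 0, 1, …:
  i=0: 227   i=1: 89   i=2: 140   i=3: 74
  i=4: 46   i=5: 224   i=6: 22   i=7: 170
  i=8: 21   i=9: 228   i=10: 31
Match at i=10, j=1: x = 10·16 + 1 = 161.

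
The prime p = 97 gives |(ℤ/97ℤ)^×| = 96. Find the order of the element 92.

96

The order of 92 must divide p − 1 = 96 = 2^5 · 3.
Divisors: 1, 2, 3, 4, 6, 8, 12, 16, 24, 32, 48, 96.
Check each in increasing order: 92^1 ≡ 92;  92^2 ≡ 25;  92^3 ≡ 69;  92^4 ≡ 43;  92^6 ≡ 8;  92^8 ≡ 6;  92^12 ≡ 64;  92^16 ≡ 36;  92^24 ≡ 22;  92^32 ≡ 35;  92^48 ≡ 96;  92^96 ≡ 1.
Smallest exponent giving 1 is 96.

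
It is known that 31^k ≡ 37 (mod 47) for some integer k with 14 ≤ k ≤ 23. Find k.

Compute 31^14 mod 47 = 37, then multiply by 31 repeatedly:
  31^14=37
Found 37 at exponent 14.

14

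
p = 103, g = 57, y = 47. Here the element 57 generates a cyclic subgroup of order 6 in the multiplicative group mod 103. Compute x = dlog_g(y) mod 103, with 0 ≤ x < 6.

5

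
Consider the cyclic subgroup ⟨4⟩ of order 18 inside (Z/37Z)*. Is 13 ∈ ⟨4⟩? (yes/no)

no

⟨4⟩ has order 18; its elements mod 37 are {1, 3, 4, 7, 9, 10, 11, 12, 16, 21, 25, 26, 27, 28, 30, 33, 34, 36}.
13 is not in this set.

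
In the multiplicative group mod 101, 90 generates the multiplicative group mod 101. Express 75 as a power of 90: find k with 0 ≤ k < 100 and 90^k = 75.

59

Baby-step giant-step with m = ceil(sqrt(100)) = 10.
Baby table (90^j mod 101 for j=0..9):
  0:1  1:90  2:20  3:83  4:97  5:44  6:21  7:72
  8:16  9:26
Giant step factor: 90^(-10) ≡ 6 (mod 101).
Scan 75·6^i mod 101 for i = 0, 1, …:
  i=0: 75   i=1: 46   i=2: 74   i=3: 40
  i=4: 38   i=5: 26
Match at i=5, j=9: k = 5·10 + 9 = 59.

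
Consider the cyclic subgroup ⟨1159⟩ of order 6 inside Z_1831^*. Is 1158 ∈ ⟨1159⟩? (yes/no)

yes

⟨1159⟩ has order 6; its elements mod 1831 are {1, 672, 673, 1158, 1159, 1830}.
1158 is in this set.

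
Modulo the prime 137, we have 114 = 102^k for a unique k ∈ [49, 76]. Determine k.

65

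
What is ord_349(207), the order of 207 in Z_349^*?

87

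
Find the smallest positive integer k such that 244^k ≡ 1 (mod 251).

250

The order of 244 must divide p − 1 = 250 = 2 · 5^3.
Divisors: 1, 2, 5, 10, 25, 50, 125, 250.
Check each in increasing order: 244^1 ≡ 244;  244^2 ≡ 49;  244^5 ≡ 10;  244^10 ≡ 100;  244^25 ≡ 102;  244^50 ≡ 113;  244^125 ≡ 250;  244^250 ≡ 1.
Smallest exponent giving 1 is 250.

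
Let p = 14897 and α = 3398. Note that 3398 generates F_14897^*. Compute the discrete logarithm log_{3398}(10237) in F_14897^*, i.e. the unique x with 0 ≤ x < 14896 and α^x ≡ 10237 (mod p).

Baby-step giant-step with m = ceil(sqrt(14896)) = 123.
Baby table (3398^j mod 14897 for j=0..122):
  0:1  1:3398  2:1229  3:4982  4:5844  5:211  6:1922  7:6070
  8:8412  9:11530  10:14727  11:3323  12:14525  13:2189  14:4619  15:8821
  16:994  17:10890  18:72  19:6304  20:14003  21:1176  22:3652  23:295
  24:4311  25:5027  26:9784  27:10825  28:2657  29:904  30:3010  31:8638
  32:4834  33:9438  34:11980  35:9436  36:5184  37:6978  38:10117  39:10187
  40:9695  41:6343  42:12452  43:4416  44:4289  45:4756  46:12540  47:5500
  48:8162  49:11159  50:5417  51:9171  52:13431  53:9027  54:823  55:10815
  56:13368  57:3511  58:12778  59:9786  60:2724  61:5115  62:10868  63:14698
  64:9060  65:8678  66:6681  67:13907  68:2702  69:4844  70:13624  71:9373
  72:14565  73:4036  74:9088  75:14440  76:11299  77:4433  78:2467  79:10752
  80:7852  81:569  82:11749  83:14039  84:4328  85:3205  86:883  87:6137
  88:12623  89:4491  90:5890  91:7549  92:13765  93:11787  94:9090  95:6339
  96:13757  97:14397  98:14155  99:11174  100:11696  101:12709  102:13676  103:7305
  104:3988  105:9851  106:139  107:10515  108:6964  109:7236  110:7878  111:14432
  112:13909  113:9498  114:7302  115:8691  116:6164  117:90  118:7880  119:6331
  120:1470  121:4565  122:4093
Giant step factor: 3398^(-123) ≡ 12221 (mod 14897).
Scan 10237·12221^i mod 14897 for i = 0, 1, …:
  i=0: 10237   i=1: 1371   i=2: 10763   i=3: 9010
  i=4: 7483   i=5: 11957   i=6: 1824   i=7: 5192
  i=8: 5109   i=9: 3762     …   i=88: 14494
  i=89: 5844
Match at i=89, j=4: x = 89·123 + 4 = 10951.

10951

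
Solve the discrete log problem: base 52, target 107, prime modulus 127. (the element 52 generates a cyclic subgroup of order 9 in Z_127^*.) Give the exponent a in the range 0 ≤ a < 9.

6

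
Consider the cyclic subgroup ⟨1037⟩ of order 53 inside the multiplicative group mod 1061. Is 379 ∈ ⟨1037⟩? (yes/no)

379 ∈ ⟨1037⟩ iff 379^53 ≡ 1 (mod 1061), since |⟨1037⟩| = 53.
379^53 mod 1061 = 1032.
Since 1032 ≠ 1, 379 does not lie in the subgroup.

no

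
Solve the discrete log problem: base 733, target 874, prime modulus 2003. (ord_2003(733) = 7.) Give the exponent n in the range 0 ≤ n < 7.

4

Successive powers of 733 modulo 2003:
  733^0=1  733^1=733  733^2=485  733^3=974  733^4=874
So 733^4 ≡ 874 (mod 2003), giving n = 4.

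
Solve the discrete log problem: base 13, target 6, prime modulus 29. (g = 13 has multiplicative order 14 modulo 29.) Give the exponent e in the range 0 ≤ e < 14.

Successive powers of 13 modulo 29:
  13^0=1  13^1=13  13^2=24  13^3=22  13^4=25  13^5=6
So 13^5 ≡ 6 (mod 29), giving e = 5.

5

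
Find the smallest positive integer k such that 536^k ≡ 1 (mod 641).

The order of 536 must divide p − 1 = 640 = 2^7 · 5.
Divisors: 1, 2, 4, 5, 8, 10, 16, 20, 32, 40, 64, 80, 128, 160, 320, 640.
Check each in increasing order: 536^1 ≡ 536;  536^2 ≡ 128;  536^4 ≡ 359;  536^5 ≡ 124;  536^8 ≡ 40;  536^10 ≡ 633;  536^16 ≡ 318;  536^20 ≡ 64;  536^32 ≡ 487;  536^40 ≡ 250;  536^64 ≡ 640;  536^80 ≡ 323;  536^128 ≡ 1.
Smallest exponent giving 1 is 128.

128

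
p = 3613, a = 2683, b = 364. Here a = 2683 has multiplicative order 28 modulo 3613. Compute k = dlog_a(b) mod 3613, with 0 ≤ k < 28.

24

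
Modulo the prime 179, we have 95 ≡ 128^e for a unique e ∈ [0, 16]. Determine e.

Compute 128^0 mod 179 = 1, then multiply by 128 repeatedly:
  128^0=1  128^1=128  128^2=95
Found 95 at exponent 2.

2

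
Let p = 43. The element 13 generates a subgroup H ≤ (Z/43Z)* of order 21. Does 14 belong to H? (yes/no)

14 ∈ ⟨13⟩ iff 14^21 ≡ 1 (mod 43), since |⟨13⟩| = 21.
14^21 mod 43 = 1.
Since 1 = 1, 14 lies in the subgroup.

yes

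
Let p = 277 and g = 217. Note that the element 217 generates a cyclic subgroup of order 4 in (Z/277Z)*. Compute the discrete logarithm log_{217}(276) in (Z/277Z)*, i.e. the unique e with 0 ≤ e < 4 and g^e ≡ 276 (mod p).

Successive powers of 217 modulo 277:
  217^0=1  217^1=217  217^2=276
So 217^2 ≡ 276 (mod 277), giving e = 2.

2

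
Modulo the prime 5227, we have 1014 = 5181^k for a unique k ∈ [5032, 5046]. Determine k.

5032

Compute 5181^5032 mod 5227 = 1014, then multiply by 5181 repeatedly:
  5181^5032=1014
Found 1014 at exponent 5032.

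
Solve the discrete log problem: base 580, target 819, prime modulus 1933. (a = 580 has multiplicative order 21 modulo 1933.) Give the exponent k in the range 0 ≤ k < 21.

10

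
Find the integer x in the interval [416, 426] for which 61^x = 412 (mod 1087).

Compute 61^416 mod 1087 = 389, then multiply by 61 repeatedly:
  61^416=389  61^417=902  61^418=672  61^419=773  61^420=412
Found 412 at exponent 420.

420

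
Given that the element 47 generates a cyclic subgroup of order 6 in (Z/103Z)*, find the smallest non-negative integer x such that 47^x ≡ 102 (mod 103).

Successive powers of 47 modulo 103:
  47^0=1  47^1=47  47^2=46  47^3=102
So 47^3 ≡ 102 (mod 103), giving x = 3.

3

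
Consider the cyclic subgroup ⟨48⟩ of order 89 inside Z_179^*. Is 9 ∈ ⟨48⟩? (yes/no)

9 ∈ ⟨48⟩ iff 9^89 ≡ 1 (mod 179), since |⟨48⟩| = 89.
9^89 mod 179 = 1.
Since 1 = 1, 9 lies in the subgroup.

yes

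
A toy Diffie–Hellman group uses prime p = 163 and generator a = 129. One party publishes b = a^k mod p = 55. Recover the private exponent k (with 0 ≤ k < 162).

110

Baby-step giant-step with m = ceil(sqrt(162)) = 13.
Baby table (129^j mod 163 for j=0..12):
  0:1  1:129  2:15  3:142  4:62  5:11  6:115  7:2
  8:95  9:30  10:121  11:124  12:22
Giant step factor: 129^(-13) ≡ 73 (mod 163).
Scan 55·73^i mod 163 for i = 0, 1, …:
  i=0: 55   i=1: 103   i=2: 21   i=3: 66
  i=4: 91   i=5: 123   i=6: 14   i=7: 44
  i=8: 115
Match at i=8, j=6: k = 8·13 + 6 = 110.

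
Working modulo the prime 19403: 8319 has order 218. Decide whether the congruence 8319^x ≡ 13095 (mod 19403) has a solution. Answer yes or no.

yes

13095 ∈ ⟨8319⟩ iff 13095^218 ≡ 1 (mod 19403), since |⟨8319⟩| = 218.
13095^218 mod 19403 = 1.
Since 1 = 1, 13095 lies in the subgroup.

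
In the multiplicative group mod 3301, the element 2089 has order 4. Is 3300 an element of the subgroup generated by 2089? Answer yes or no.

yes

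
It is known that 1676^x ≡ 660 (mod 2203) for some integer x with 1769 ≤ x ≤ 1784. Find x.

1777

Compute 1676^1769 mod 2203 = 1843, then multiply by 1676 repeatedly:
  1676^1769=1843  1676^1770=262  1676^1771=715  1676^1772=2111  1676^1773=18
  1676^1774=1529  1676^1775=515  1676^1776=1767  1676^1777=660
Found 660 at exponent 1777.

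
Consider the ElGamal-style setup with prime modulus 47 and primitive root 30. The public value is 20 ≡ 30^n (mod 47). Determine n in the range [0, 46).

Baby-step giant-step with m = ceil(sqrt(46)) = 7.
Baby table (30^j mod 47 for j=0..6):
  0:1  1:30  2:7  3:22  4:2  5:13  6:14
Giant step factor: 30^(-7) ≡ 31 (mod 47).
Scan 20·31^i mod 47 for i = 0, 1, …:
  i=0: 20   i=1: 9   i=2: 44   i=3: 1
Match at i=3, j=0: n = 3·7 + 0 = 21.

21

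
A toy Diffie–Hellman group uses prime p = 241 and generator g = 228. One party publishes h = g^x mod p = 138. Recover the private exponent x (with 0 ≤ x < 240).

Successive powers of 228 modulo 241:
  228^0=1  228^1=228  228^2=169  228^3=213  228^4=123  228^5=88
  228^6=61  228^7=171  228^8=187  228^9=220  228^10=32  228^11=66
  228^12=106  228^13=68  228^14=80  228^15=165  228^16=24  228^17=170
  228^18=200  228^19=51  228^20=60  228^21=184  228^22=18  228^23=7
  228^24=150  228^25=219  228^26=45  228^27=138
So 228^27 ≡ 138 (mod 241), giving x = 27.

27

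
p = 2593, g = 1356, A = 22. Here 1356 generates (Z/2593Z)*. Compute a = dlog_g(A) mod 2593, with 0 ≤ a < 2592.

1305

Baby-step giant-step with m = ceil(sqrt(2592)) = 51.
Baby table (1356^j mod 2593 for j=0..50):
  0:1  1:1356  2:299  3:936  4:1239  5:2413  6:2255  7:633
  8:65  9:2571  10:1284  11:1201  12:152  13:1265  14:1367  15:2250
  16:1632  17:1163  18:484  19:275  20:2101  21:1842  22:693  23:1042
  24:2360  25:398  26:344  27:2317  28:1729  29:452  30:964  31:312
  32:413  33:2533  34:1616  35:211  36:886  37:857  38:428  39:2129
  40:915  41:1286  42:1320  43:750  44:544  45:1252  46:1890  47:956
  48:2429  49:614  50:231
Giant step factor: 1356^(-51) ≡ 973 (mod 2593).
Scan 22·973^i mod 2593 for i = 0, 1, …:
  i=0: 22   i=1: 662   i=2: 1062   i=3: 1312
  i=4: 820   i=5: 1809   i=6: 2103   i=7: 342
  i=8: 862   i=9: 1187     …   i=24: 2061
  i=25: 964
Match at i=25, j=30: a = 25·51 + 30 = 1305.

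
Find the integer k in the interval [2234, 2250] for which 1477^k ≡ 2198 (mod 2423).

2243

Compute 1477^2234 mod 2423 = 144, then multiply by 1477 repeatedly:
  1477^2234=144  1477^2235=1887  1477^2236=649  1477^2237=1488  1477^2238=115
  1477^2239=245  1477^2240=838  1477^2241=1996  1477^2242=1724  1477^2243=2198
Found 2198 at exponent 2243.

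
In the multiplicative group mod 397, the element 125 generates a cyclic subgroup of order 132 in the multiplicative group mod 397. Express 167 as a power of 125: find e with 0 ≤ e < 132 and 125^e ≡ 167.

Baby-step giant-step with m = ceil(sqrt(132)) = 12.
Baby table (125^j mod 397 for j=0..11):
  0:1  1:125  2:142  3:282  4:314  5:344  6:124  7:17
  8:140  9:32  10:30  11:177
Giant step factor: 125^(-12) ≡ 256 (mod 397).
Scan 167·256^i mod 397 for i = 0, 1, …:
  i=0: 167   i=1: 273   i=2: 16   i=3: 126
  i=4: 99   i=5: 333   i=6: 290   i=7: 1
Match at i=7, j=0: e = 7·12 + 0 = 84.

84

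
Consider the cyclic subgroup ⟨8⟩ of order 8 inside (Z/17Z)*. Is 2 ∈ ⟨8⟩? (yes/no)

2 ∈ ⟨8⟩ iff 2^8 ≡ 1 (mod 17), since |⟨8⟩| = 8.
2^8 mod 17 = 1.
Since 1 = 1, 2 lies in the subgroup.

yes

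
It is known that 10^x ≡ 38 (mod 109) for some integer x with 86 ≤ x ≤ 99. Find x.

Compute 10^86 mod 109 = 84, then multiply by 10 repeatedly:
  10^86=84  10^87=77  10^88=7  10^89=70  10^90=46
  10^91=24  10^92=22  10^93=2  10^94=20  10^95=91
  10^96=38
Found 38 at exponent 96.

96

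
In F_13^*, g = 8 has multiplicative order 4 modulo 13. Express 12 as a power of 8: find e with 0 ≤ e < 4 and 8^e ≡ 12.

Successive powers of 8 modulo 13:
  8^0=1  8^1=8  8^2=12
So 8^2 ≡ 12 (mod 13), giving e = 2.

2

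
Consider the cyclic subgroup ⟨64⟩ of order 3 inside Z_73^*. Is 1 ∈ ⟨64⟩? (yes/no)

yes

1 ∈ ⟨64⟩ iff 1^3 ≡ 1 (mod 73), since |⟨64⟩| = 3.
1^3 mod 73 = 1.
Since 1 = 1, 1 lies in the subgroup.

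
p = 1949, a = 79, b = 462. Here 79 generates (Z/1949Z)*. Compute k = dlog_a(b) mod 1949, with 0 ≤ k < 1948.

1000

Baby-step giant-step with m = ceil(sqrt(1948)) = 45.
Baby table (79^j mod 1949 for j=0..44):
  0:1  1:79  2:394  3:1891  4:1265  5:536  6:1415  7:692
  8:96  9:1737  10:793  11:279  12:602  13:782  14:1359  15:166
  16:1420  17:1087  18:117  19:1447  20:1271  21:1010  22:1830  23:344
  24:1839  25:1055  26:1487  27:533  28:1178  29:1459  30:270  31:1840
  32:1134  33:1881  34:475  35:494  36:46  37:1685  38:583  39:1230
  40:1669  41:1268  42:773  43:648  44:518
Giant step factor: 79^(-45) ≡ 1392 (mod 1949).
Scan 462·1392^i mod 1949 for i = 0, 1, …:
  i=0: 462   i=1: 1883   i=2: 1680   i=3: 1709
  i=4: 1148   i=5: 1785   i=6: 1694   i=7: 1707
  i=8: 313   i=9: 1069     …   i=21: 296
  i=22: 793
Match at i=22, j=10: k = 22·45 + 10 = 1000.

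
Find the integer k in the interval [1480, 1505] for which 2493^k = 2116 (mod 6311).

1482

Compute 2493^1480 mod 6311 = 1343, then multiply by 2493 repeatedly:
  2493^1480=1343  2493^1481=3269  2493^1482=2116
Found 2116 at exponent 1482.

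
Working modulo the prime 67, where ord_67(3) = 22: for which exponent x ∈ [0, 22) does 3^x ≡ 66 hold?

Successive powers of 3 modulo 67:
  3^0=1  3^1=3  3^2=9  3^3=27  3^4=14  3^5=42
  3^6=59  3^7=43  3^8=62  3^9=52  3^10=22  3^11=66
So 3^11 ≡ 66 (mod 67), giving x = 11.

11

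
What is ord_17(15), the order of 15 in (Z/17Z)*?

8

The order of 15 must divide p − 1 = 16 = 2^4.
Divisors: 1, 2, 4, 8, 16.
Check each in increasing order: 15^1 ≡ 15;  15^2 ≡ 4;  15^4 ≡ 16;  15^8 ≡ 1.
Smallest exponent giving 1 is 8.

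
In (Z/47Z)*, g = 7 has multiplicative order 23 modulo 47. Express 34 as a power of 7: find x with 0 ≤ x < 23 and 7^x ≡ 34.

14

Successive powers of 7 modulo 47:
  7^0=1  7^1=7  7^2=2  7^3=14  7^4=4  7^5=28
  7^6=8  7^7=9  7^8=16  7^9=18  7^10=32  7^11=36
  7^12=17  7^13=25  7^14=34
So 7^14 ≡ 34 (mod 47), giving x = 14.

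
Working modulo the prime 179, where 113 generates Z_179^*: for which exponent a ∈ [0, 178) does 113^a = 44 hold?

Baby-step giant-step with m = ceil(sqrt(178)) = 14.
Baby table (113^j mod 179 for j=0..13):
  0:1  1:113  2:60  3:157  4:20  5:112  6:126  7:97
  8:42  9:92  10:14  11:150  12:124  13:50
Giant step factor: 113^(-14) ≡ 39 (mod 179).
Scan 44·39^i mod 179 for i = 0, 1, …:
  i=0: 44   i=1: 105   i=2: 157
Match at i=2, j=3: a = 2·14 + 3 = 31.

31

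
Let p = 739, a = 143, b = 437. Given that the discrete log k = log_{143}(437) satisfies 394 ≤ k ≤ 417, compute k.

408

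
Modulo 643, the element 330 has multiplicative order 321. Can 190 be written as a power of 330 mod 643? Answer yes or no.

no

190 ∈ ⟨330⟩ iff 190^321 ≡ 1 (mod 643), since |⟨330⟩| = 321.
190^321 mod 643 = 642.
Since 642 ≠ 1, 190 does not lie in the subgroup.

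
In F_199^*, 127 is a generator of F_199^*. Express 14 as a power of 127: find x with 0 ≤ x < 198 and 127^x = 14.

Successive powers of 127 modulo 199:
  127^0=1  127^1=127  127^2=10  127^3=76  127^4=100  127^5=163
  127^6=5  127^7=38  127^8=50  127^9=181  127^10=102  127^11=19
  127^12=25  127^13=190  127^14=51  127^15=109  127^16=112  127^17=95
  127^18=125  127^19=154  127^20=56  127^21=147  127^22=162  127^23=77
  127^24=28  127^25=173  127^26=81  127^27=138  127^28=14
So 127^28 ≡ 14 (mod 199), giving x = 28.

28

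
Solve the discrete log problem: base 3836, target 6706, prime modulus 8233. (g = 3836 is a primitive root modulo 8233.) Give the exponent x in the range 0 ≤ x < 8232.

5892

Baby-step giant-step with m = ceil(sqrt(8232)) = 91.
Baby table (3836^j mod 8233 for j=0..90):
  0:1  1:3836  2:2525  3:3892  4:3283  5:5331  6:7177  7:8053
  8:1092  9:6548  10:7478  11:1836  12:3681  13:721  14:7701  15:1032
  16:6912  17:4172  18:7073  19:4293  20:1948  21:5197  22:3599  23:7256
  24:6476  25:2975  26:1162  27:3379  28:3102  29:2587  30:2967  31:3406
  32:7878  33:4898  34:1022  35:1484  36:3621  37:1085  38:4395  39:6269
  40:7524  41:5399  42:4569  43:6860  44:2292  45:7501  46:7734  47:4125
  48:7907  49:880  50:150  51:7323  52:32  53:7490  54:6703  55:1049
  56:6260  57:5932  58:7373  59:2473  60:2012  61:3711  62:539  63:1121
  64:2530  65:6606  66:7675  67:92  68:7126  69:1776  70:4045  71:5648
  72:4705  73:1644  74:8139  75:1668  76:1407  77:4637  78:4252  79:1099
  80:468  81:454  82:4381  83:1963  84:5106  85:309  86:8005  87:6323
  88:610  89:1788  90:679
Giant step factor: 3836^(-91) ≡ 3273 (mod 8233).
Scan 6706·3273^i mod 8233 for i = 0, 1, …:
  i=0: 6706   i=1: 7793   i=2: 655   i=3: 3235
  i=4: 517   i=5: 4376   i=6: 5461   i=7: 10
  i=8: 8031   i=9: 5727     …   i=63: 3886
  i=64: 7126
Match at i=64, j=68: x = 64·91 + 68 = 5892.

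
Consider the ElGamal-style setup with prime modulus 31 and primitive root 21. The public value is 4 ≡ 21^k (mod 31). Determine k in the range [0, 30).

12

Successive powers of 21 modulo 31:
  21^0=1  21^1=21  21^2=7  21^3=23  21^4=18  21^5=6
  21^6=2  21^7=11  21^8=14  21^9=15  21^10=5  21^11=12
  21^12=4
So 21^12 ≡ 4 (mod 31), giving k = 12.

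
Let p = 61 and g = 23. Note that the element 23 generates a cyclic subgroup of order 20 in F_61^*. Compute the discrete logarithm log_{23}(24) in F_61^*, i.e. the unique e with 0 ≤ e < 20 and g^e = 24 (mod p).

17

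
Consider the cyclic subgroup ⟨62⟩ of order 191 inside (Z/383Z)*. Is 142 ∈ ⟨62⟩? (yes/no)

142 ∈ ⟨62⟩ iff 142^191 ≡ 1 (mod 383), since |⟨62⟩| = 191.
142^191 mod 383 = 1.
Since 1 = 1, 142 lies in the subgroup.

yes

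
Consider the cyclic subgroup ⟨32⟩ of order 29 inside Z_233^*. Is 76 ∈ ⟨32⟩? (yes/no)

76 ∈ ⟨32⟩ iff 76^29 ≡ 1 (mod 233), since |⟨32⟩| = 29.
76^29 mod 233 = 1.
Since 1 = 1, 76 lies in the subgroup.

yes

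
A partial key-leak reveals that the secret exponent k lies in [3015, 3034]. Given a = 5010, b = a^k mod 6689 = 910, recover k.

3021

Compute 5010^3015 mod 6689 = 4113, then multiply by 5010 repeatedly:
  5010^3015=4113  5010^3016=4010  5010^3017=3033  5010^3018=4611  5010^3019=3993
  5010^3020=4820  5010^3021=910
Found 910 at exponent 3021.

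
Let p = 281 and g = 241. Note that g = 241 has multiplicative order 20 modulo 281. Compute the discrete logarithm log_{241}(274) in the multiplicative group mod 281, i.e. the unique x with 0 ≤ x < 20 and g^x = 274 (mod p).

Successive powers of 241 modulo 281:
  241^0=1  241^1=241  241^2=195  241^3=68  241^4=90  241^5=53
  241^6=128  241^7=219  241^8=232  241^9=274
So 241^9 ≡ 274 (mod 281), giving x = 9.

9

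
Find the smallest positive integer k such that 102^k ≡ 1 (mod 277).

46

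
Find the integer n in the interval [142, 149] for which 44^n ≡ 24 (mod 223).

Compute 44^142 mod 223 = 213, then multiply by 44 repeatedly:
  44^142=213  44^143=6  44^144=41  44^145=20  44^146=211
  44^147=141  44^148=183  44^149=24
Found 24 at exponent 149.

149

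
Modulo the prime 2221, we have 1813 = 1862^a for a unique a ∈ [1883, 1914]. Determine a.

Compute 1862^1883 mod 2221 = 1207, then multiply by 1862 repeatedly:
  1862^1883=1207  1862^1884=2003  1862^1885=527  1862^1886=1813
Found 1813 at exponent 1886.

1886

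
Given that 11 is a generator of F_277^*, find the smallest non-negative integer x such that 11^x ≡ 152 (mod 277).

99

Baby-step giant-step with m = ceil(sqrt(276)) = 17.
Baby table (11^j mod 277 for j=0..16):
  0:1  1:11  2:121  3:223  4:237  5:114  6:146  7:221
  8:215  9:149  10:254  11:24  12:264  13:134  14:89  15:148
  16:243
Giant step factor: 11^(-17) ≡ 257 (mod 277).
Scan 152·257^i mod 277 for i = 0, 1, …:
  i=0: 152   i=1: 7   i=2: 137   i=3: 30
  i=4: 231   i=5: 89
Match at i=5, j=14: x = 5·17 + 14 = 99.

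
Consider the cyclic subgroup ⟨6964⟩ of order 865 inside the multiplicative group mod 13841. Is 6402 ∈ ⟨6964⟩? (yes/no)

yes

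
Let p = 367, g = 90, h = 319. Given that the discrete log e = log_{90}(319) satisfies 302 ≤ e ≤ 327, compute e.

304

Compute 90^302 mod 367 = 224, then multiply by 90 repeatedly:
  90^302=224  90^303=342  90^304=319
Found 319 at exponent 304.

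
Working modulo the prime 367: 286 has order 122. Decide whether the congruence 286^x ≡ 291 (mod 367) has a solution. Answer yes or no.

no

291 ∈ ⟨286⟩ iff 291^122 ≡ 1 (mod 367), since |⟨286⟩| = 122.
291^122 mod 367 = 283.
Since 283 ≠ 1, 291 does not lie in the subgroup.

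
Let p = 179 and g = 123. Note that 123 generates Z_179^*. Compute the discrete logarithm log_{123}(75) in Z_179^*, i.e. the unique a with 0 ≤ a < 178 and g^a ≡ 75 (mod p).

Baby-step giant-step with m = ceil(sqrt(178)) = 14.
Baby table (123^j mod 179 for j=0..13):
  0:1  1:123  2:93  3:162  4:57  5:30  6:110  7:105
  8:27  9:99  10:5  11:78  12:107  13:94
Giant step factor: 123^(-14) ≡ 76 (mod 179).
Scan 75·76^i mod 179 for i = 0, 1, …:
  i=0: 75   i=1: 151   i=2: 20   i=3: 88
  i=4: 65   i=5: 107
Match at i=5, j=12: a = 5·14 + 12 = 82.

82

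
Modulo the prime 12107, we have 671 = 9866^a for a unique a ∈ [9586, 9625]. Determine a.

Compute 9866^9586 mod 12107 = 5833, then multiply by 9866 repeatedly:
  9866^9586=5833  9866^9587=3807  9866^9588=3948  9866^9589=2749  9866^9590=1954
  9866^9591=3820  9866^9592=11136  9866^9593=8858  9866^9594=4702  9866^9595=8015
  9866^9596=5173  9866^9597=5813  9866^9598=199  9866^9599=2000  9866^9600=9697
  9866^9601=1088  9866^9602=7406  9866^9603=1851  9866^9604=4610  9866^9605=8368
  9866^9606=1055  9866^9607=8717  9866^9608=5901  9866^9609=8810  9866^9610=3307
  9866^9611=10604  9866^9612=2477  9866^9613=6156  9866^9614=6384  9866^9615=3930
  9866^9616=6766  9866^9617=7465  9866^9618=2809  9866^9619=671
Found 671 at exponent 9619.

9619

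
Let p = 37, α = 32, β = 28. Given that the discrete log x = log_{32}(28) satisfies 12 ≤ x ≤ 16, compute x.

Compute 32^12 mod 37 = 10, then multiply by 32 repeatedly:
  32^12=10  32^13=24  32^14=28
Found 28 at exponent 14.

14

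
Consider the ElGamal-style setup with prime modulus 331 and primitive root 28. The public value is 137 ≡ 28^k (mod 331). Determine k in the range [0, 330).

133

Baby-step giant-step with m = ceil(sqrt(330)) = 19.
Baby table (28^j mod 331 for j=0..18):
  0:1  1:28  2:122  3:106  4:320  5:23  6:313  7:158
  8:121  9:78  10:198  11:248  12:324  13:135  14:139  15:251
  16:77  17:170  18:126
Giant step factor: 28^(-19) ≡ 41 (mod 331).
Scan 137·41^i mod 331 for i = 0, 1, …:
  i=0: 137   i=1: 321   i=2: 252   i=3: 71
  i=4: 263   i=5: 191   i=6: 218   i=7: 1
Match at i=7, j=0: k = 7·19 + 0 = 133.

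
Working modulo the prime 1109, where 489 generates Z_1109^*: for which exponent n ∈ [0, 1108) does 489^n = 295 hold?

451

Baby-step giant-step with m = ceil(sqrt(1108)) = 34.
Baby table (489^j mod 1109 for j=0..33):
  0:1  1:489  2:686  3:536  4:380  5:617  6:65  7:733
  8:230  9:461  10:302  11:181  12:898  13:1067  14:533  15:22
  16:777  17:675  18:702  19:597  20:266  21:321  22:600  23:624
  24:161  25:1099  26:655  27:903  28:185  29:636  30:484  31:459
  32:433  33:1027
Giant step factor: 489^(-34) ≡ 529 (mod 1109).
Scan 295·529^i mod 1109 for i = 0, 1, …:
  i=0: 295   i=1: 795   i=2: 244   i=3: 432
  i=4: 74   i=5: 331   i=6: 986   i=7: 364
  i=8: 699   i=9: 474   i=10: 112   i=11: 471
  i=12: 743   i=13: 461
Match at i=13, j=9: n = 13·34 + 9 = 451.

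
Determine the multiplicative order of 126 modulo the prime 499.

249

The order of 126 must divide p − 1 = 498 = 2 · 3 · 83.
Divisors: 1, 2, 3, 6, 83, 166, 249, 498.
Check each in increasing order: 126^1 ≡ 126;  126^2 ≡ 407;  126^3 ≡ 384;  126^6 ≡ 251;  126^83 ≡ 359;  126^166 ≡ 139;  126^249 ≡ 1.
Smallest exponent giving 1 is 249.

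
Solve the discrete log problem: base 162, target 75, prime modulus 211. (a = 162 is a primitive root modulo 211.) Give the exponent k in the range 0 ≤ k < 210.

179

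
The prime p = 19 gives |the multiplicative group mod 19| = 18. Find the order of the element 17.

9

The order of 17 must divide p − 1 = 18 = 2 · 3^2.
Divisors: 1, 2, 3, 6, 9, 18.
Check each in increasing order: 17^1 ≡ 17;  17^2 ≡ 4;  17^3 ≡ 11;  17^6 ≡ 7;  17^9 ≡ 1.
Smallest exponent giving 1 is 9.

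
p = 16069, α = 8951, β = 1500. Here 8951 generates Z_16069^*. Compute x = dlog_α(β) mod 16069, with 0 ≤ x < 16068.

15354

Baby-step giant-step with m = ceil(sqrt(16068)) = 127.
Baby table (8951^j mod 16069 for j=0..126):
  0:1  1:8951  2:367  3:6941  4:6137  5:8445  6:2619  7:14067
  8:13102  9:4440  10:3803  11:6511  12:13767  13:11325  14:6823  15:10473
  16:13346  17:3100  18:13006  19:12870  20:709  21:15073  22:3099  23:4055
  24:12503  25:9837  26:8936  27:10723  28:1436  29:14505  30:12804  31:4496
  32:6920  33:10994  34:738  35:1479  36:13742  37:12516  38:13717  39:13707
  40:4542  41:872  42:11807  43:14713  44:10608  45:487  46:4438  47:1970
  48:5777  49:15954  50:15120  51:6002  52:5235  53:1281  54:9034  55:4126
  56:5264  57:3756  58:3608  59:12587  60:6478  61:7626  62:15283  63:2736
  64:780  65:7834  66:13087  67:14796  68:14367  69:14879  70:2057  71:13202
  72:15745  73:8365  74:9644  75:776  76:4168  77:11619  78:3101  79:5888
  80:13237  81:7650  82:5141  83:11544  84:6674  85:10501  86:6870  87:13376
  88:14526  89:7947  90:12203  91:8060  92:11319  93:1324  94:8271  95:3838
  96:14485  97:10543  98:13225  99:12721  100:737  101:8597  102:13375  103:5575
  104:7580  105:5262  106:1923  107:2874  108:14774  109:10273  110:6805  111:10045
  112:6740  113:6714  114:15023  115:5481  116:1774  117:2902  118:8298  119:4480
  120:8325  121:5122  122:2165  123:15770  124:7174  125:2750  126:13611
Giant step factor: 8951^(-127) ≡ 15161 (mod 16069).
Scan 1500·15161^i mod 16069 for i = 0, 1, …:
  i=0: 1500   i=1: 3865   i=2: 9691   i=3: 6384
  i=4: 4237   i=5: 9364   i=6: 14058   i=7: 10191
  i=8: 2316   i=9: 2111     …   i=119: 9593
  i=120: 15023
Match at i=120, j=114: x = 120·127 + 114 = 15354.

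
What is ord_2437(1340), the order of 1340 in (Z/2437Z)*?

2436

The order of 1340 must divide p − 1 = 2436 = 2^2 · 3 · 7 · 29.
Divisors: 1, 2, 3, 4, 6, 7, 12, 14, 21, 28, 29, 42, 58, 84, 87, 116, 174, 203, 348, 406, 609, 812, 1218, 2436.
Check each in increasing order: 1340^1 ≡ 1340;  1340^2 ≡ 1968;  1340^3 ≡ 286;  1340^4 ≡ 631;  1340^6 ≡ 1375;  1340^7 ≡ 128;  1340^12 ≡ 1950;  1340^14 ≡ 1762;  1340^21 ≡ 1332;  1340^28 ≡ 2343;  1340^29 ≡ 764;  1340^42 ≡ 88;  1340^58 ≡ 1253;  1340^84 ≡ 433;  1340^87 ≡ 1988;  1340^116 ≡ 581;  1340^174 ≡ 1767;  1340^203 ≡ 2327;  1340^348 ≡ 492;  1340^406 ≡ 2352;  1340^609 ≡ 2039;  1340^812 ≡ 2351;  1340^1218 ≡ 2436;  1340^2436 ≡ 1.
Smallest exponent giving 1 is 2436.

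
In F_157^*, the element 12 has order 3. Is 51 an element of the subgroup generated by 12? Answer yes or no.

no

51 ∈ ⟨12⟩ iff 51^3 ≡ 1 (mod 157), since |⟨12⟩| = 3.
51^3 mod 157 = 143.
Since 143 ≠ 1, 51 does not lie in the subgroup.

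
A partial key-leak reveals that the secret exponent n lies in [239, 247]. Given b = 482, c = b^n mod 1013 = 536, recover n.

Compute 482^239 mod 1013 = 414, then multiply by 482 repeatedly:
  482^239=414  482^240=1000  482^241=825  482^242=554  482^243=609
  482^244=781  482^245=619  482^246=536
Found 536 at exponent 246.

246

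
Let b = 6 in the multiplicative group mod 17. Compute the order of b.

The order of 6 must divide p − 1 = 16 = 2^4.
Divisors: 1, 2, 4, 8, 16.
Check each in increasing order: 6^1 ≡ 6;  6^2 ≡ 2;  6^4 ≡ 4;  6^8 ≡ 16;  6^16 ≡ 1.
Smallest exponent giving 1 is 16.

16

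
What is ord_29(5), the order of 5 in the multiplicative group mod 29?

14

The order of 5 must divide p − 1 = 28 = 2^2 · 7.
Divisors: 1, 2, 4, 7, 14, 28.
Check each in increasing order: 5^1 ≡ 5;  5^2 ≡ 25;  5^4 ≡ 16;  5^7 ≡ 28;  5^14 ≡ 1.
Smallest exponent giving 1 is 14.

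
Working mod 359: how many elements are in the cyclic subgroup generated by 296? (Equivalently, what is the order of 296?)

179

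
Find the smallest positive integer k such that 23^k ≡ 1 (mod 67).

33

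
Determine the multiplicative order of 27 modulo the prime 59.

The order of 27 must divide p − 1 = 58 = 2 · 29.
Divisors: 1, 2, 29, 58.
Check each in increasing order: 27^1 ≡ 27;  27^2 ≡ 21;  27^29 ≡ 1.
Smallest exponent giving 1 is 29.

29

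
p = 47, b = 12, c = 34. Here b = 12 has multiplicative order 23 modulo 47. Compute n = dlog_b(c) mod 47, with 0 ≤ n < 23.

8

Successive powers of 12 modulo 47:
  12^0=1  12^1=12  12^2=3  12^3=36  12^4=9  12^5=14
  12^6=27  12^7=42  12^8=34
So 12^8 ≡ 34 (mod 47), giving n = 8.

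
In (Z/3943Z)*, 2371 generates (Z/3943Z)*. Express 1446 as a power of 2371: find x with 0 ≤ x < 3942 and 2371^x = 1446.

1381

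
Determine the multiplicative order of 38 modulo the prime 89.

88

The order of 38 must divide p − 1 = 88 = 2^3 · 11.
Divisors: 1, 2, 4, 8, 11, 22, 44, 88.
Check each in increasing order: 38^1 ≡ 38;  38^2 ≡ 20;  38^4 ≡ 44;  38^8 ≡ 67;  38^11 ≡ 12;  38^22 ≡ 55;  38^44 ≡ 88;  38^88 ≡ 1.
Smallest exponent giving 1 is 88.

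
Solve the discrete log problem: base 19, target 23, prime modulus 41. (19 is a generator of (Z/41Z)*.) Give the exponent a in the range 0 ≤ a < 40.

4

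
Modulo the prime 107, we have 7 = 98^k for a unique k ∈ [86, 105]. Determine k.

Compute 98^86 mod 107 = 23, then multiply by 98 repeatedly:
  98^86=23  98^87=7
Found 7 at exponent 87.

87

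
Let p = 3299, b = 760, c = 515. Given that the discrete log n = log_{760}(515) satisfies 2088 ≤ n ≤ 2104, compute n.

2090

Compute 760^2088 mod 3299 = 2881, then multiply by 760 repeatedly:
  760^2088=2881  760^2089=2323  760^2090=515
Found 515 at exponent 2090.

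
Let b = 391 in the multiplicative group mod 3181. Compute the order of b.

3180

The order of 391 must divide p − 1 = 3180 = 2^2 · 3 · 5 · 53.
Divisors: 1, 2, 3, 4, 5, 6, 10, 12, 15, 20, 30, 53, 60, 106, 159, 212, 265, 318, 530, 636, 795, 1060, 1590, 3180.
Check each in increasing order: 391^1 ≡ 391;  391^2 ≡ 193;  391^3 ≡ 2300;  391^4 ≡ 2258;  391^5 ≡ 1741;  391^6 ≡ 3178;  391^10 ≡ 2769;  391^12 ≡ 9;  391^15 ≡ 1614;  391^20 ≡ 1151;  391^30 ≡ 2938;  391^53 ≡ 2911;  391^60 ≡ 1791;  391^106 ≡ 2918;  391^159 ≡ 1028;  391^212 ≡ 2368;  391^265 ≡ 21;  391^318 ≡ 692;  391^530 ≡ 441;  391^636 ≡ 1714;  391^795 ≡ 2899;  391^1060 ≡ 440;  391^1590 ≡ 3180;  391^3180 ≡ 1.
Smallest exponent giving 1 is 3180.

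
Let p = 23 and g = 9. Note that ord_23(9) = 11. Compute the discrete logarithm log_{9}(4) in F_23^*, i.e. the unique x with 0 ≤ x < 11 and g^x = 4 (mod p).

7

Successive powers of 9 modulo 23:
  9^0=1  9^1=9  9^2=12  9^3=16  9^4=6  9^5=8
  9^6=3  9^7=4
So 9^7 ≡ 4 (mod 23), giving x = 7.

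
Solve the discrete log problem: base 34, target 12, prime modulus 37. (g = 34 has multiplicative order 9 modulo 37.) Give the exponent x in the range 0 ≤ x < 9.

Successive powers of 34 modulo 37:
  34^0=1  34^1=34  34^2=9  34^3=10  34^4=7  34^5=16
  34^6=26  34^7=33  34^8=12
So 34^8 ≡ 12 (mod 37), giving x = 8.

8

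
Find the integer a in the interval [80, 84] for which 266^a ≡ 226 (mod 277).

Compute 266^80 mod 277 = 55, then multiply by 266 repeatedly:
  266^80=55  266^81=226
Found 226 at exponent 81.

81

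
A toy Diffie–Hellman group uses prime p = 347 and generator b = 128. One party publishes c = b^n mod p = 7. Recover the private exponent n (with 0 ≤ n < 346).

Baby-step giant-step with m = ceil(sqrt(346)) = 19.
Baby table (128^j mod 347 for j=0..18):
  0:1  1:128  2:75  3:231  4:73  5:322  6:270  7:207
  8:124  9:257  10:278  11:190  12:30  13:23  14:168  15:337
  16:108  17:291  18:119
Giant step factor: 128^(-19) ≡ 106 (mod 347).
Scan 7·106^i mod 347 for i = 0, 1, …:
  i=0: 7   i=1: 48   i=2: 230   i=3: 90
  i=4: 171   i=5: 82   i=6: 17   i=7: 67
  i=8: 162   i=9: 169   i=10: 217   i=11: 100
  i=12: 190
Match at i=12, j=11: n = 12·19 + 11 = 239.

239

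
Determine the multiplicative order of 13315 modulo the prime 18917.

9458

The order of 13315 must divide p − 1 = 18916 = 2^2 · 4729.
Divisors: 1, 2, 4, 4729, 9458, 18916.
Check each in increasing order: 13315^1 ≡ 13315;  13315^2 ≡ 18018;  13315^4 ≡ 13687;  13315^4729 ≡ 18916;  13315^9458 ≡ 1.
Smallest exponent giving 1 is 9458.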